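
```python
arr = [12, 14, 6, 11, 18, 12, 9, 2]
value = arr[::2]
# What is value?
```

arr has length 8. The slice arr[::2] selects indices [0, 2, 4, 6] (0->12, 2->6, 4->18, 6->9), giving [12, 6, 18, 9].

[12, 6, 18, 9]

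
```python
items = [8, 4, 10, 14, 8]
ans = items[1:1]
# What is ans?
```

items has length 5. The slice items[1:1] resolves to an empty index range, so the result is [].

[]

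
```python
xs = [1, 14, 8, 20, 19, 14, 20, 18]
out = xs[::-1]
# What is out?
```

xs has length 8. The slice xs[::-1] selects indices [7, 6, 5, 4, 3, 2, 1, 0] (7->18, 6->20, 5->14, 4->19, 3->20, 2->8, 1->14, 0->1), giving [18, 20, 14, 19, 20, 8, 14, 1].

[18, 20, 14, 19, 20, 8, 14, 1]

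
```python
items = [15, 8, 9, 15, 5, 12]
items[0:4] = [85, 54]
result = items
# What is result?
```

items starts as [15, 8, 9, 15, 5, 12] (length 6). The slice items[0:4] covers indices [0, 1, 2, 3] with values [15, 8, 9, 15]. Replacing that slice with [85, 54] (different length) produces [85, 54, 5, 12].

[85, 54, 5, 12]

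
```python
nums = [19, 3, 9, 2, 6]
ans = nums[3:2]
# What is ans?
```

nums has length 5. The slice nums[3:2] resolves to an empty index range, so the result is [].

[]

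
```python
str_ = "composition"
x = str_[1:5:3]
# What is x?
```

str_ has length 11. The slice str_[1:5:3] selects indices [1, 4] (1->'o', 4->'o'), giving 'oo'.

'oo'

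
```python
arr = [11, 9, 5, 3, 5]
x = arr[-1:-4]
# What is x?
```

arr has length 5. The slice arr[-1:-4] resolves to an empty index range, so the result is [].

[]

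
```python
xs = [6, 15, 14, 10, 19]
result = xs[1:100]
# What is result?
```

xs has length 5. The slice xs[1:100] selects indices [1, 2, 3, 4] (1->15, 2->14, 3->10, 4->19), giving [15, 14, 10, 19].

[15, 14, 10, 19]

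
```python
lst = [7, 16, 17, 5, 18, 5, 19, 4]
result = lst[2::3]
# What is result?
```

lst has length 8. The slice lst[2::3] selects indices [2, 5] (2->17, 5->5), giving [17, 5].

[17, 5]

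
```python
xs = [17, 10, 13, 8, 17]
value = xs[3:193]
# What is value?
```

xs has length 5. The slice xs[3:193] selects indices [3, 4] (3->8, 4->17), giving [8, 17].

[8, 17]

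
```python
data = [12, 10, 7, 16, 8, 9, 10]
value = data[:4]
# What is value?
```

data has length 7. The slice data[:4] selects indices [0, 1, 2, 3] (0->12, 1->10, 2->7, 3->16), giving [12, 10, 7, 16].

[12, 10, 7, 16]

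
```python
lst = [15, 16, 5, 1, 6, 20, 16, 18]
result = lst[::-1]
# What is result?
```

lst has length 8. The slice lst[::-1] selects indices [7, 6, 5, 4, 3, 2, 1, 0] (7->18, 6->16, 5->20, 4->6, 3->1, 2->5, 1->16, 0->15), giving [18, 16, 20, 6, 1, 5, 16, 15].

[18, 16, 20, 6, 1, 5, 16, 15]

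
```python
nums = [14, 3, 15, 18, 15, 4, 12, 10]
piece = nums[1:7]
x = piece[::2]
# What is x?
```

nums has length 8. The slice nums[1:7] selects indices [1, 2, 3, 4, 5, 6] (1->3, 2->15, 3->18, 4->15, 5->4, 6->12), giving [3, 15, 18, 15, 4, 12]. So piece = [3, 15, 18, 15, 4, 12]. piece has length 6. The slice piece[::2] selects indices [0, 2, 4] (0->3, 2->18, 4->4), giving [3, 18, 4].

[3, 18, 4]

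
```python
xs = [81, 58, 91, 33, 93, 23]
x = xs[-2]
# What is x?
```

xs has length 6. Negative index -2 maps to positive index 6 + (-2) = 4. xs[4] = 93.

93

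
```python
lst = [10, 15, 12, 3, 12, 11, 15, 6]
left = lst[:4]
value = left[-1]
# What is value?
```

lst has length 8. The slice lst[:4] selects indices [0, 1, 2, 3] (0->10, 1->15, 2->12, 3->3), giving [10, 15, 12, 3]. So left = [10, 15, 12, 3]. Then left[-1] = 3.

3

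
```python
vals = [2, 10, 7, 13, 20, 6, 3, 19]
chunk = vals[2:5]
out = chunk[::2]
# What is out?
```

vals has length 8. The slice vals[2:5] selects indices [2, 3, 4] (2->7, 3->13, 4->20), giving [7, 13, 20]. So chunk = [7, 13, 20]. chunk has length 3. The slice chunk[::2] selects indices [0, 2] (0->7, 2->20), giving [7, 20].

[7, 20]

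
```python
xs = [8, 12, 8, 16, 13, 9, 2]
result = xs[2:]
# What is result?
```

xs has length 7. The slice xs[2:] selects indices [2, 3, 4, 5, 6] (2->8, 3->16, 4->13, 5->9, 6->2), giving [8, 16, 13, 9, 2].

[8, 16, 13, 9, 2]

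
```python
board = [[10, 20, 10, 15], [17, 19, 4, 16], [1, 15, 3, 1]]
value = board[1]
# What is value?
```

board has 3 rows. Row 1 is [17, 19, 4, 16].

[17, 19, 4, 16]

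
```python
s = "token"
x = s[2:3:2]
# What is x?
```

s has length 5. The slice s[2:3:2] selects indices [2] (2->'k'), giving 'k'.

'k'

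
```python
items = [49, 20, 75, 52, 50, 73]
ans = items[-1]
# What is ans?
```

items has length 6. Negative index -1 maps to positive index 6 + (-1) = 5. items[5] = 73.

73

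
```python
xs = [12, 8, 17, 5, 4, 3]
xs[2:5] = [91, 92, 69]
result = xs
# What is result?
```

xs starts as [12, 8, 17, 5, 4, 3] (length 6). The slice xs[2:5] covers indices [2, 3, 4] with values [17, 5, 4]. Replacing that slice with [91, 92, 69] (same length) produces [12, 8, 91, 92, 69, 3].

[12, 8, 91, 92, 69, 3]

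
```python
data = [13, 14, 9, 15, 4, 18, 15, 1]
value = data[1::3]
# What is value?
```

data has length 8. The slice data[1::3] selects indices [1, 4, 7] (1->14, 4->4, 7->1), giving [14, 4, 1].

[14, 4, 1]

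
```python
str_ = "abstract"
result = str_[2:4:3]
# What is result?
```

str_ has length 8. The slice str_[2:4:3] selects indices [2] (2->'s'), giving 's'.

's'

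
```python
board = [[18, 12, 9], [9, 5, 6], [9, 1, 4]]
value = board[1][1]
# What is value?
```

board[1] = [9, 5, 6]. Taking column 1 of that row yields 5.

5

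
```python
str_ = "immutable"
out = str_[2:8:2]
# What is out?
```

str_ has length 9. The slice str_[2:8:2] selects indices [2, 4, 6] (2->'m', 4->'t', 6->'b'), giving 'mtb'.

'mtb'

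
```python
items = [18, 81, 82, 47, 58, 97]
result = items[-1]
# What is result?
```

items has length 6. Negative index -1 maps to positive index 6 + (-1) = 5. items[5] = 97.

97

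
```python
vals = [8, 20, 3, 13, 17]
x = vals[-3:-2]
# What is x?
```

vals has length 5. The slice vals[-3:-2] selects indices [2] (2->3), giving [3].

[3]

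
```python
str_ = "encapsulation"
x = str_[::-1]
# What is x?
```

str_ has length 13. The slice str_[::-1] selects indices [12, 11, 10, 9, 8, 7, 6, 5, 4, 3, 2, 1, 0] (12->'n', 11->'o', 10->'i', 9->'t', 8->'a', 7->'l', 6->'u', 5->'s', 4->'p', 3->'a', 2->'c', 1->'n', 0->'e'), giving 'noitaluspacne'.

'noitaluspacne'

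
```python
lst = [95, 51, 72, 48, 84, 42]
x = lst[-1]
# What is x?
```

lst has length 6. Negative index -1 maps to positive index 6 + (-1) = 5. lst[5] = 42.

42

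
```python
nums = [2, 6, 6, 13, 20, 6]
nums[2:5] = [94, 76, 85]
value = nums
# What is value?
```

nums starts as [2, 6, 6, 13, 20, 6] (length 6). The slice nums[2:5] covers indices [2, 3, 4] with values [6, 13, 20]. Replacing that slice with [94, 76, 85] (same length) produces [2, 6, 94, 76, 85, 6].

[2, 6, 94, 76, 85, 6]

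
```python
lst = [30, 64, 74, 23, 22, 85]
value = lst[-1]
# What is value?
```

lst has length 6. Negative index -1 maps to positive index 6 + (-1) = 5. lst[5] = 85.

85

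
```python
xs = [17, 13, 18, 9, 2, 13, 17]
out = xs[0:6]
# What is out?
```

xs has length 7. The slice xs[0:6] selects indices [0, 1, 2, 3, 4, 5] (0->17, 1->13, 2->18, 3->9, 4->2, 5->13), giving [17, 13, 18, 9, 2, 13].

[17, 13, 18, 9, 2, 13]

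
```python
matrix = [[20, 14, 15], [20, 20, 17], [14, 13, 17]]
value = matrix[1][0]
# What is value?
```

matrix[1] = [20, 20, 17]. Taking column 0 of that row yields 20.

20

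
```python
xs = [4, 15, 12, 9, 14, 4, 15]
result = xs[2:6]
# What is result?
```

xs has length 7. The slice xs[2:6] selects indices [2, 3, 4, 5] (2->12, 3->9, 4->14, 5->4), giving [12, 9, 14, 4].

[12, 9, 14, 4]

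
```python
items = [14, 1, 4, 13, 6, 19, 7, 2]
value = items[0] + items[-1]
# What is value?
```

items has length 8. items[0] = 14.
items has length 8. Negative index -1 maps to positive index 8 + (-1) = 7. items[7] = 2.
Sum: 14 + 2 = 16.

16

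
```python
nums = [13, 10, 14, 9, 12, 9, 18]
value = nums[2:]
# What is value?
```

nums has length 7. The slice nums[2:] selects indices [2, 3, 4, 5, 6] (2->14, 3->9, 4->12, 5->9, 6->18), giving [14, 9, 12, 9, 18].

[14, 9, 12, 9, 18]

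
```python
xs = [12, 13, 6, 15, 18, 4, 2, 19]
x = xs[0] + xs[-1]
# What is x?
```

xs has length 8. xs[0] = 12.
xs has length 8. Negative index -1 maps to positive index 8 + (-1) = 7. xs[7] = 19.
Sum: 12 + 19 = 31.

31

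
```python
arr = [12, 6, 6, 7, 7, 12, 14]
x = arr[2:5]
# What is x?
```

arr has length 7. The slice arr[2:5] selects indices [2, 3, 4] (2->6, 3->7, 4->7), giving [6, 7, 7].

[6, 7, 7]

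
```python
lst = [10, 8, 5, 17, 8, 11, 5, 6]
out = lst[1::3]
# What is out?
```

lst has length 8. The slice lst[1::3] selects indices [1, 4, 7] (1->8, 4->8, 7->6), giving [8, 8, 6].

[8, 8, 6]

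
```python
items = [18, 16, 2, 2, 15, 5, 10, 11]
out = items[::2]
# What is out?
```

items has length 8. The slice items[::2] selects indices [0, 2, 4, 6] (0->18, 2->2, 4->15, 6->10), giving [18, 2, 15, 10].

[18, 2, 15, 10]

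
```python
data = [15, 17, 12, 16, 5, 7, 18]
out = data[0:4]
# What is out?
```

data has length 7. The slice data[0:4] selects indices [0, 1, 2, 3] (0->15, 1->17, 2->12, 3->16), giving [15, 17, 12, 16].

[15, 17, 12, 16]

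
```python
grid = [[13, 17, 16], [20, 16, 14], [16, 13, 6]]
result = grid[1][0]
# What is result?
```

grid[1] = [20, 16, 14]. Taking column 0 of that row yields 20.

20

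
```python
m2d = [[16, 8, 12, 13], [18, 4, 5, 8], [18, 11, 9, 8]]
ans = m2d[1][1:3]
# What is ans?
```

m2d[1] = [18, 4, 5, 8]. m2d[1] has length 4. The slice m2d[1][1:3] selects indices [1, 2] (1->4, 2->5), giving [4, 5].

[4, 5]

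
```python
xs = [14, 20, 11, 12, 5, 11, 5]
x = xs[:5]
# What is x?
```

xs has length 7. The slice xs[:5] selects indices [0, 1, 2, 3, 4] (0->14, 1->20, 2->11, 3->12, 4->5), giving [14, 20, 11, 12, 5].

[14, 20, 11, 12, 5]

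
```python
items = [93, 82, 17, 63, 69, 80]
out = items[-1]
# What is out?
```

items has length 6. Negative index -1 maps to positive index 6 + (-1) = 5. items[5] = 80.

80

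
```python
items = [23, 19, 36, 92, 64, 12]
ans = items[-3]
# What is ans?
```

items has length 6. Negative index -3 maps to positive index 6 + (-3) = 3. items[3] = 92.

92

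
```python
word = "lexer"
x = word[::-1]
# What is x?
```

word has length 5. The slice word[::-1] selects indices [4, 3, 2, 1, 0] (4->'r', 3->'e', 2->'x', 1->'e', 0->'l'), giving 'rexel'.

'rexel'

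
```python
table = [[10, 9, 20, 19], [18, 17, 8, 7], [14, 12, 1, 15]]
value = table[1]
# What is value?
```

table has 3 rows. Row 1 is [18, 17, 8, 7].

[18, 17, 8, 7]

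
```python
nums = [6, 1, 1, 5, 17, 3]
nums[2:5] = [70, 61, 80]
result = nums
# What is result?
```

nums starts as [6, 1, 1, 5, 17, 3] (length 6). The slice nums[2:5] covers indices [2, 3, 4] with values [1, 5, 17]. Replacing that slice with [70, 61, 80] (same length) produces [6, 1, 70, 61, 80, 3].

[6, 1, 70, 61, 80, 3]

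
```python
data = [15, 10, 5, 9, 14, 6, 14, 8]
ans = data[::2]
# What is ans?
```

data has length 8. The slice data[::2] selects indices [0, 2, 4, 6] (0->15, 2->5, 4->14, 6->14), giving [15, 5, 14, 14].

[15, 5, 14, 14]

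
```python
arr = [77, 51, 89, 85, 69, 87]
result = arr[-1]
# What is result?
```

arr has length 6. Negative index -1 maps to positive index 6 + (-1) = 5. arr[5] = 87.

87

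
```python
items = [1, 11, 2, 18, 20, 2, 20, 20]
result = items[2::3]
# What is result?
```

items has length 8. The slice items[2::3] selects indices [2, 5] (2->2, 5->2), giving [2, 2].

[2, 2]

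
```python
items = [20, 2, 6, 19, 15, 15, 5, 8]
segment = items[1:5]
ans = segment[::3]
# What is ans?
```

items has length 8. The slice items[1:5] selects indices [1, 2, 3, 4] (1->2, 2->6, 3->19, 4->15), giving [2, 6, 19, 15]. So segment = [2, 6, 19, 15]. segment has length 4. The slice segment[::3] selects indices [0, 3] (0->2, 3->15), giving [2, 15].

[2, 15]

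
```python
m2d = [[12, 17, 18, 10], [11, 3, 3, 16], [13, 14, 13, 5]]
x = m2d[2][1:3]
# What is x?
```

m2d[2] = [13, 14, 13, 5]. m2d[2] has length 4. The slice m2d[2][1:3] selects indices [1, 2] (1->14, 2->13), giving [14, 13].

[14, 13]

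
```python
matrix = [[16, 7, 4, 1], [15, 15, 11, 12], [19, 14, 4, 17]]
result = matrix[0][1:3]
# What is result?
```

matrix[0] = [16, 7, 4, 1]. matrix[0] has length 4. The slice matrix[0][1:3] selects indices [1, 2] (1->7, 2->4), giving [7, 4].

[7, 4]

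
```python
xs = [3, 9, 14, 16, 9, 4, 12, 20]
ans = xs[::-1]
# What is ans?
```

xs has length 8. The slice xs[::-1] selects indices [7, 6, 5, 4, 3, 2, 1, 0] (7->20, 6->12, 5->4, 4->9, 3->16, 2->14, 1->9, 0->3), giving [20, 12, 4, 9, 16, 14, 9, 3].

[20, 12, 4, 9, 16, 14, 9, 3]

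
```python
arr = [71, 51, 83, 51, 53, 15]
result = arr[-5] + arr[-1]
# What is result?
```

arr has length 6. Negative index -5 maps to positive index 6 + (-5) = 1. arr[1] = 51.
arr has length 6. Negative index -1 maps to positive index 6 + (-1) = 5. arr[5] = 15.
Sum: 51 + 15 = 66.

66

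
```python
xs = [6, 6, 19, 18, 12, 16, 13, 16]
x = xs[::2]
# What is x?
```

xs has length 8. The slice xs[::2] selects indices [0, 2, 4, 6] (0->6, 2->19, 4->12, 6->13), giving [6, 19, 12, 13].

[6, 19, 12, 13]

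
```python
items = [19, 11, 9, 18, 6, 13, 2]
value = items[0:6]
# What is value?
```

items has length 7. The slice items[0:6] selects indices [0, 1, 2, 3, 4, 5] (0->19, 1->11, 2->9, 3->18, 4->6, 5->13), giving [19, 11, 9, 18, 6, 13].

[19, 11, 9, 18, 6, 13]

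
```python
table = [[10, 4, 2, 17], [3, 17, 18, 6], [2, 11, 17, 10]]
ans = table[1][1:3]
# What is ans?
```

table[1] = [3, 17, 18, 6]. table[1] has length 4. The slice table[1][1:3] selects indices [1, 2] (1->17, 2->18), giving [17, 18].

[17, 18]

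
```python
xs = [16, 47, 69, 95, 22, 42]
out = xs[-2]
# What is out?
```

xs has length 6. Negative index -2 maps to positive index 6 + (-2) = 4. xs[4] = 22.

22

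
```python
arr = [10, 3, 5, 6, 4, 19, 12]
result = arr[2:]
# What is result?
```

arr has length 7. The slice arr[2:] selects indices [2, 3, 4, 5, 6] (2->5, 3->6, 4->4, 5->19, 6->12), giving [5, 6, 4, 19, 12].

[5, 6, 4, 19, 12]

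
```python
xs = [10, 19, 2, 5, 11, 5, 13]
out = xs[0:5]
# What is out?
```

xs has length 7. The slice xs[0:5] selects indices [0, 1, 2, 3, 4] (0->10, 1->19, 2->2, 3->5, 4->11), giving [10, 19, 2, 5, 11].

[10, 19, 2, 5, 11]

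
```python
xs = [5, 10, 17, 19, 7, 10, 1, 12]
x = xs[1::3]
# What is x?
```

xs has length 8. The slice xs[1::3] selects indices [1, 4, 7] (1->10, 4->7, 7->12), giving [10, 7, 12].

[10, 7, 12]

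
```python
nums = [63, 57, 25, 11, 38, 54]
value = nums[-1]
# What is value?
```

nums has length 6. Negative index -1 maps to positive index 6 + (-1) = 5. nums[5] = 54.

54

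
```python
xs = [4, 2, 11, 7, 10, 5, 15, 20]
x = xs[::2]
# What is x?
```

xs has length 8. The slice xs[::2] selects indices [0, 2, 4, 6] (0->4, 2->11, 4->10, 6->15), giving [4, 11, 10, 15].

[4, 11, 10, 15]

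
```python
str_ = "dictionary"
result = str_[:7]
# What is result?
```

str_ has length 10. The slice str_[:7] selects indices [0, 1, 2, 3, 4, 5, 6] (0->'d', 1->'i', 2->'c', 3->'t', 4->'i', 5->'o', 6->'n'), giving 'diction'.

'diction'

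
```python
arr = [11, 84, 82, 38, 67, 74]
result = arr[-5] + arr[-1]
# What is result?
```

arr has length 6. Negative index -5 maps to positive index 6 + (-5) = 1. arr[1] = 84.
arr has length 6. Negative index -1 maps to positive index 6 + (-1) = 5. arr[5] = 74.
Sum: 84 + 74 = 158.

158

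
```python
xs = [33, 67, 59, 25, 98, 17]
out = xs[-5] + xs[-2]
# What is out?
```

xs has length 6. Negative index -5 maps to positive index 6 + (-5) = 1. xs[1] = 67.
xs has length 6. Negative index -2 maps to positive index 6 + (-2) = 4. xs[4] = 98.
Sum: 67 + 98 = 165.

165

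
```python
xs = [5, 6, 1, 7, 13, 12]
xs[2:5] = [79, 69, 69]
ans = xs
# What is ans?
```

xs starts as [5, 6, 1, 7, 13, 12] (length 6). The slice xs[2:5] covers indices [2, 3, 4] with values [1, 7, 13]. Replacing that slice with [79, 69, 69] (same length) produces [5, 6, 79, 69, 69, 12].

[5, 6, 79, 69, 69, 12]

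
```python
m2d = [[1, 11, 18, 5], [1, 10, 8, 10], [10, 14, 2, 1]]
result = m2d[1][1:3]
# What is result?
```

m2d[1] = [1, 10, 8, 10]. m2d[1] has length 4. The slice m2d[1][1:3] selects indices [1, 2] (1->10, 2->8), giving [10, 8].

[10, 8]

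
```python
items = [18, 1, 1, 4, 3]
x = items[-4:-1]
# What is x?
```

items has length 5. The slice items[-4:-1] selects indices [1, 2, 3] (1->1, 2->1, 3->4), giving [1, 1, 4].

[1, 1, 4]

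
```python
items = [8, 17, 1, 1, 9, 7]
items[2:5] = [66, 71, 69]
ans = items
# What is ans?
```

items starts as [8, 17, 1, 1, 9, 7] (length 6). The slice items[2:5] covers indices [2, 3, 4] with values [1, 1, 9]. Replacing that slice with [66, 71, 69] (same length) produces [8, 17, 66, 71, 69, 7].

[8, 17, 66, 71, 69, 7]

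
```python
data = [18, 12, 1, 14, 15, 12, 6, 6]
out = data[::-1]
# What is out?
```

data has length 8. The slice data[::-1] selects indices [7, 6, 5, 4, 3, 2, 1, 0] (7->6, 6->6, 5->12, 4->15, 3->14, 2->1, 1->12, 0->18), giving [6, 6, 12, 15, 14, 1, 12, 18].

[6, 6, 12, 15, 14, 1, 12, 18]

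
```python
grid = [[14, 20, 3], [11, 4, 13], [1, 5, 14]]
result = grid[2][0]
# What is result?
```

grid[2] = [1, 5, 14]. Taking column 0 of that row yields 1.

1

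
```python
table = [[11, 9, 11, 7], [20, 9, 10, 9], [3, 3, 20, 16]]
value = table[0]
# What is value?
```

table has 3 rows. Row 0 is [11, 9, 11, 7].

[11, 9, 11, 7]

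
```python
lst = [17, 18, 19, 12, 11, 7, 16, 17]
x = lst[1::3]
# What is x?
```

lst has length 8. The slice lst[1::3] selects indices [1, 4, 7] (1->18, 4->11, 7->17), giving [18, 11, 17].

[18, 11, 17]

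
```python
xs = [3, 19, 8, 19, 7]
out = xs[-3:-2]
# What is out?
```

xs has length 5. The slice xs[-3:-2] selects indices [2] (2->8), giving [8].

[8]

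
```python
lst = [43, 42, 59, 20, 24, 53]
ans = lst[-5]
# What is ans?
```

lst has length 6. Negative index -5 maps to positive index 6 + (-5) = 1. lst[1] = 42.

42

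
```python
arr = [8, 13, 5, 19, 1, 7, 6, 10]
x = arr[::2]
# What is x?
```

arr has length 8. The slice arr[::2] selects indices [0, 2, 4, 6] (0->8, 2->5, 4->1, 6->6), giving [8, 5, 1, 6].

[8, 5, 1, 6]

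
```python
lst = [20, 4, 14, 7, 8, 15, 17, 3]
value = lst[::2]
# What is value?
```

lst has length 8. The slice lst[::2] selects indices [0, 2, 4, 6] (0->20, 2->14, 4->8, 6->17), giving [20, 14, 8, 17].

[20, 14, 8, 17]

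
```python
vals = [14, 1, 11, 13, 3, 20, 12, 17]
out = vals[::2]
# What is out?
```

vals has length 8. The slice vals[::2] selects indices [0, 2, 4, 6] (0->14, 2->11, 4->3, 6->12), giving [14, 11, 3, 12].

[14, 11, 3, 12]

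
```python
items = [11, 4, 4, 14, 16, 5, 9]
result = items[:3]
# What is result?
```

items has length 7. The slice items[:3] selects indices [0, 1, 2] (0->11, 1->4, 2->4), giving [11, 4, 4].

[11, 4, 4]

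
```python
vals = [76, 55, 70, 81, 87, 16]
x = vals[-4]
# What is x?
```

vals has length 6. Negative index -4 maps to positive index 6 + (-4) = 2. vals[2] = 70.

70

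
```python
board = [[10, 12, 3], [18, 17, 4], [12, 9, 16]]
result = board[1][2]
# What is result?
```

board[1] = [18, 17, 4]. Taking column 2 of that row yields 4.

4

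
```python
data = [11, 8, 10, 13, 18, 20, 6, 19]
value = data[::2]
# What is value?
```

data has length 8. The slice data[::2] selects indices [0, 2, 4, 6] (0->11, 2->10, 4->18, 6->6), giving [11, 10, 18, 6].

[11, 10, 18, 6]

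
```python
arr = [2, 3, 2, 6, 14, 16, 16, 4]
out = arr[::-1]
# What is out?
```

arr has length 8. The slice arr[::-1] selects indices [7, 6, 5, 4, 3, 2, 1, 0] (7->4, 6->16, 5->16, 4->14, 3->6, 2->2, 1->3, 0->2), giving [4, 16, 16, 14, 6, 2, 3, 2].

[4, 16, 16, 14, 6, 2, 3, 2]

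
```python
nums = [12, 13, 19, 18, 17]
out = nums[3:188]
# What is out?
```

nums has length 5. The slice nums[3:188] selects indices [3, 4] (3->18, 4->17), giving [18, 17].

[18, 17]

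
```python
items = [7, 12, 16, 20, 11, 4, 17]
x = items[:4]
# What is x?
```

items has length 7. The slice items[:4] selects indices [0, 1, 2, 3] (0->7, 1->12, 2->16, 3->20), giving [7, 12, 16, 20].

[7, 12, 16, 20]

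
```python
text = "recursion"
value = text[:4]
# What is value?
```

text has length 9. The slice text[:4] selects indices [0, 1, 2, 3] (0->'r', 1->'e', 2->'c', 3->'u'), giving 'recu'.

'recu'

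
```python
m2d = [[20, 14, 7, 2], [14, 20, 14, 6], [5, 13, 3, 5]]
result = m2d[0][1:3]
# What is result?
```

m2d[0] = [20, 14, 7, 2]. m2d[0] has length 4. The slice m2d[0][1:3] selects indices [1, 2] (1->14, 2->7), giving [14, 7].

[14, 7]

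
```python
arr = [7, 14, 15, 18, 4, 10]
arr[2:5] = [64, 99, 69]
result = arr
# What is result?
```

arr starts as [7, 14, 15, 18, 4, 10] (length 6). The slice arr[2:5] covers indices [2, 3, 4] with values [15, 18, 4]. Replacing that slice with [64, 99, 69] (same length) produces [7, 14, 64, 99, 69, 10].

[7, 14, 64, 99, 69, 10]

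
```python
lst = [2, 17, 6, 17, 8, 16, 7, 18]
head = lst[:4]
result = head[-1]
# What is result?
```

lst has length 8. The slice lst[:4] selects indices [0, 1, 2, 3] (0->2, 1->17, 2->6, 3->17), giving [2, 17, 6, 17]. So head = [2, 17, 6, 17]. Then head[-1] = 17.

17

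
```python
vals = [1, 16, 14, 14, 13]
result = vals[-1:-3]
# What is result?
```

vals has length 5. The slice vals[-1:-3] resolves to an empty index range, so the result is [].

[]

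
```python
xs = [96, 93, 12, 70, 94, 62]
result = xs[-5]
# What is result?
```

xs has length 6. Negative index -5 maps to positive index 6 + (-5) = 1. xs[1] = 93.

93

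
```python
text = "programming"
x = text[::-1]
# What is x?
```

text has length 11. The slice text[::-1] selects indices [10, 9, 8, 7, 6, 5, 4, 3, 2, 1, 0] (10->'g', 9->'n', 8->'i', 7->'m', 6->'m', 5->'a', 4->'r', 3->'g', 2->'o', 1->'r', 0->'p'), giving 'gnimmargorp'.

'gnimmargorp'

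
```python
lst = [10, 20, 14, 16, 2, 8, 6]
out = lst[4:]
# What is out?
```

lst has length 7. The slice lst[4:] selects indices [4, 5, 6] (4->2, 5->8, 6->6), giving [2, 8, 6].

[2, 8, 6]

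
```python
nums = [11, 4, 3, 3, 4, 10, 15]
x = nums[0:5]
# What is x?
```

nums has length 7. The slice nums[0:5] selects indices [0, 1, 2, 3, 4] (0->11, 1->4, 2->3, 3->3, 4->4), giving [11, 4, 3, 3, 4].

[11, 4, 3, 3, 4]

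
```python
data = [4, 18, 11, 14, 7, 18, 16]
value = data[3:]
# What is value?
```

data has length 7. The slice data[3:] selects indices [3, 4, 5, 6] (3->14, 4->7, 5->18, 6->16), giving [14, 7, 18, 16].

[14, 7, 18, 16]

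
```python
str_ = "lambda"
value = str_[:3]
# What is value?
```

str_ has length 6. The slice str_[:3] selects indices [0, 1, 2] (0->'l', 1->'a', 2->'m'), giving 'lam'.

'lam'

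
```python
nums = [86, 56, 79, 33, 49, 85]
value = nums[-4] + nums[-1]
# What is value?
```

nums has length 6. Negative index -4 maps to positive index 6 + (-4) = 2. nums[2] = 79.
nums has length 6. Negative index -1 maps to positive index 6 + (-1) = 5. nums[5] = 85.
Sum: 79 + 85 = 164.

164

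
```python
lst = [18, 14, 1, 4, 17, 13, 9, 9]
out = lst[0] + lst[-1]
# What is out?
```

lst has length 8. lst[0] = 18.
lst has length 8. Negative index -1 maps to positive index 8 + (-1) = 7. lst[7] = 9.
Sum: 18 + 9 = 27.

27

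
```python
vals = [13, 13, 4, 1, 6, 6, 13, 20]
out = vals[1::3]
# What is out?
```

vals has length 8. The slice vals[1::3] selects indices [1, 4, 7] (1->13, 4->6, 7->20), giving [13, 6, 20].

[13, 6, 20]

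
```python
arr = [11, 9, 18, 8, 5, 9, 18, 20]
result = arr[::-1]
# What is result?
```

arr has length 8. The slice arr[::-1] selects indices [7, 6, 5, 4, 3, 2, 1, 0] (7->20, 6->18, 5->9, 4->5, 3->8, 2->18, 1->9, 0->11), giving [20, 18, 9, 5, 8, 18, 9, 11].

[20, 18, 9, 5, 8, 18, 9, 11]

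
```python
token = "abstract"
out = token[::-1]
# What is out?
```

token has length 8. The slice token[::-1] selects indices [7, 6, 5, 4, 3, 2, 1, 0] (7->'t', 6->'c', 5->'a', 4->'r', 3->'t', 2->'s', 1->'b', 0->'a'), giving 'tcartsba'.

'tcartsba'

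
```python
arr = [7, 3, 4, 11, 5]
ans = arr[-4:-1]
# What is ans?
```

arr has length 5. The slice arr[-4:-1] selects indices [1, 2, 3] (1->3, 2->4, 3->11), giving [3, 4, 11].

[3, 4, 11]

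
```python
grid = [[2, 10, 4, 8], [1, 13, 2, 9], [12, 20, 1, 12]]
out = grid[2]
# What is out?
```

grid has 3 rows. Row 2 is [12, 20, 1, 12].

[12, 20, 1, 12]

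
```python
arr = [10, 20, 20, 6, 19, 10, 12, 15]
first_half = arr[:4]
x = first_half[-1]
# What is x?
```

arr has length 8. The slice arr[:4] selects indices [0, 1, 2, 3] (0->10, 1->20, 2->20, 3->6), giving [10, 20, 20, 6]. So first_half = [10, 20, 20, 6]. Then first_half[-1] = 6.

6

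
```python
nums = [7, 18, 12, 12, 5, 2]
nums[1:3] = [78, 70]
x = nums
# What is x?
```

nums starts as [7, 18, 12, 12, 5, 2] (length 6). The slice nums[1:3] covers indices [1, 2] with values [18, 12]. Replacing that slice with [78, 70] (same length) produces [7, 78, 70, 12, 5, 2].

[7, 78, 70, 12, 5, 2]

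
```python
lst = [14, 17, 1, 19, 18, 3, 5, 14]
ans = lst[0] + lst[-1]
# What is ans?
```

lst has length 8. lst[0] = 14.
lst has length 8. Negative index -1 maps to positive index 8 + (-1) = 7. lst[7] = 14.
Sum: 14 + 14 = 28.

28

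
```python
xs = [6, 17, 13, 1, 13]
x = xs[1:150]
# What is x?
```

xs has length 5. The slice xs[1:150] selects indices [1, 2, 3, 4] (1->17, 2->13, 3->1, 4->13), giving [17, 13, 1, 13].

[17, 13, 1, 13]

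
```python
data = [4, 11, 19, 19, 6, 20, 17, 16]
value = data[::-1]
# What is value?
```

data has length 8. The slice data[::-1] selects indices [7, 6, 5, 4, 3, 2, 1, 0] (7->16, 6->17, 5->20, 4->6, 3->19, 2->19, 1->11, 0->4), giving [16, 17, 20, 6, 19, 19, 11, 4].

[16, 17, 20, 6, 19, 19, 11, 4]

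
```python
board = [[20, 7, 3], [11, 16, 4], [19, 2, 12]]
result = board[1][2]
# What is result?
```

board[1] = [11, 16, 4]. Taking column 2 of that row yields 4.

4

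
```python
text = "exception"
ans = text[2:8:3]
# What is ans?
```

text has length 9. The slice text[2:8:3] selects indices [2, 5] (2->'c', 5->'t'), giving 'ct'.

'ct'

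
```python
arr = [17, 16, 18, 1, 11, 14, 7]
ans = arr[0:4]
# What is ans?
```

arr has length 7. The slice arr[0:4] selects indices [0, 1, 2, 3] (0->17, 1->16, 2->18, 3->1), giving [17, 16, 18, 1].

[17, 16, 18, 1]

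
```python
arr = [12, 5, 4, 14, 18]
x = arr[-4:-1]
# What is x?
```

arr has length 5. The slice arr[-4:-1] selects indices [1, 2, 3] (1->5, 2->4, 3->14), giving [5, 4, 14].

[5, 4, 14]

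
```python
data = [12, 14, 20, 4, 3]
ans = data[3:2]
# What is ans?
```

data has length 5. The slice data[3:2] resolves to an empty index range, so the result is [].

[]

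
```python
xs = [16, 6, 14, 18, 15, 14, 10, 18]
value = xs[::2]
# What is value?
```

xs has length 8. The slice xs[::2] selects indices [0, 2, 4, 6] (0->16, 2->14, 4->15, 6->10), giving [16, 14, 15, 10].

[16, 14, 15, 10]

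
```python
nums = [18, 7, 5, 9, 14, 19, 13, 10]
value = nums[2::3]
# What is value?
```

nums has length 8. The slice nums[2::3] selects indices [2, 5] (2->5, 5->19), giving [5, 19].

[5, 19]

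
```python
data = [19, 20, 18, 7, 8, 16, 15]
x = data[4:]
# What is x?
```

data has length 7. The slice data[4:] selects indices [4, 5, 6] (4->8, 5->16, 6->15), giving [8, 16, 15].

[8, 16, 15]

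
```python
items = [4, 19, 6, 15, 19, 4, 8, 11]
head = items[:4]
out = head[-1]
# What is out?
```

items has length 8. The slice items[:4] selects indices [0, 1, 2, 3] (0->4, 1->19, 2->6, 3->15), giving [4, 19, 6, 15]. So head = [4, 19, 6, 15]. Then head[-1] = 15.

15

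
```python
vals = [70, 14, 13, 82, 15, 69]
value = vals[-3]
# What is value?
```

vals has length 6. Negative index -3 maps to positive index 6 + (-3) = 3. vals[3] = 82.

82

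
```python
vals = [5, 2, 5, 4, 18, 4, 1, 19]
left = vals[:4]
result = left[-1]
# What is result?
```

vals has length 8. The slice vals[:4] selects indices [0, 1, 2, 3] (0->5, 1->2, 2->5, 3->4), giving [5, 2, 5, 4]. So left = [5, 2, 5, 4]. Then left[-1] = 4.

4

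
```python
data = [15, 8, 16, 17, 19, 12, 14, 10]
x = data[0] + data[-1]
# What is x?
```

data has length 8. data[0] = 15.
data has length 8. Negative index -1 maps to positive index 8 + (-1) = 7. data[7] = 10.
Sum: 15 + 10 = 25.

25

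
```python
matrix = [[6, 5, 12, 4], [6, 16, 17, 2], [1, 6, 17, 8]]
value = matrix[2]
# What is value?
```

matrix has 3 rows. Row 2 is [1, 6, 17, 8].

[1, 6, 17, 8]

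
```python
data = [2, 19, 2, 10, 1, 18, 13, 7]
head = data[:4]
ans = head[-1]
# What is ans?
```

data has length 8. The slice data[:4] selects indices [0, 1, 2, 3] (0->2, 1->19, 2->2, 3->10), giving [2, 19, 2, 10]. So head = [2, 19, 2, 10]. Then head[-1] = 10.

10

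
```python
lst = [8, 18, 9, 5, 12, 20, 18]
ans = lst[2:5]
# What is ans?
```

lst has length 7. The slice lst[2:5] selects indices [2, 3, 4] (2->9, 3->5, 4->12), giving [9, 5, 12].

[9, 5, 12]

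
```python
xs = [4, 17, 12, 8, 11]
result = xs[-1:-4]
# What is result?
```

xs has length 5. The slice xs[-1:-4] resolves to an empty index range, so the result is [].

[]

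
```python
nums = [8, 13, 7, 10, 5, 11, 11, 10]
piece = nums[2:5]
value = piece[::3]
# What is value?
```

nums has length 8. The slice nums[2:5] selects indices [2, 3, 4] (2->7, 3->10, 4->5), giving [7, 10, 5]. So piece = [7, 10, 5]. piece has length 3. The slice piece[::3] selects indices [0] (0->7), giving [7].

[7]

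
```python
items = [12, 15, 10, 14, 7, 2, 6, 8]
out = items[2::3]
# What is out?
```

items has length 8. The slice items[2::3] selects indices [2, 5] (2->10, 5->2), giving [10, 2].

[10, 2]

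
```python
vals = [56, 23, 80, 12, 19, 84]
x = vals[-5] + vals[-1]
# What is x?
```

vals has length 6. Negative index -5 maps to positive index 6 + (-5) = 1. vals[1] = 23.
vals has length 6. Negative index -1 maps to positive index 6 + (-1) = 5. vals[5] = 84.
Sum: 23 + 84 = 107.

107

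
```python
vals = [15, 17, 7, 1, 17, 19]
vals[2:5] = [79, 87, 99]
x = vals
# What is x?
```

vals starts as [15, 17, 7, 1, 17, 19] (length 6). The slice vals[2:5] covers indices [2, 3, 4] with values [7, 1, 17]. Replacing that slice with [79, 87, 99] (same length) produces [15, 17, 79, 87, 99, 19].

[15, 17, 79, 87, 99, 19]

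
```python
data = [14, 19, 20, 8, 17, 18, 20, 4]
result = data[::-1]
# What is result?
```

data has length 8. The slice data[::-1] selects indices [7, 6, 5, 4, 3, 2, 1, 0] (7->4, 6->20, 5->18, 4->17, 3->8, 2->20, 1->19, 0->14), giving [4, 20, 18, 17, 8, 20, 19, 14].

[4, 20, 18, 17, 8, 20, 19, 14]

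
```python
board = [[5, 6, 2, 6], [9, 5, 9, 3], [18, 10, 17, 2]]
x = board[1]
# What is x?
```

board has 3 rows. Row 1 is [9, 5, 9, 3].

[9, 5, 9, 3]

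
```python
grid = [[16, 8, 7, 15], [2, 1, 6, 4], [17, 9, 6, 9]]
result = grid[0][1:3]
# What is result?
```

grid[0] = [16, 8, 7, 15]. grid[0] has length 4. The slice grid[0][1:3] selects indices [1, 2] (1->8, 2->7), giving [8, 7].

[8, 7]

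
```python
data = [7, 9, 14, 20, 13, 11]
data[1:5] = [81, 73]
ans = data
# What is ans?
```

data starts as [7, 9, 14, 20, 13, 11] (length 6). The slice data[1:5] covers indices [1, 2, 3, 4] with values [9, 14, 20, 13]. Replacing that slice with [81, 73] (different length) produces [7, 81, 73, 11].

[7, 81, 73, 11]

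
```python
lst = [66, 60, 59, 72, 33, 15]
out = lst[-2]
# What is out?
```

lst has length 6. Negative index -2 maps to positive index 6 + (-2) = 4. lst[4] = 33.

33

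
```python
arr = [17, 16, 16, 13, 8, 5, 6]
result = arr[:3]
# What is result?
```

arr has length 7. The slice arr[:3] selects indices [0, 1, 2] (0->17, 1->16, 2->16), giving [17, 16, 16].

[17, 16, 16]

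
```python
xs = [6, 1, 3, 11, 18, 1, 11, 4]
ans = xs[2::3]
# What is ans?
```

xs has length 8. The slice xs[2::3] selects indices [2, 5] (2->3, 5->1), giving [3, 1].

[3, 1]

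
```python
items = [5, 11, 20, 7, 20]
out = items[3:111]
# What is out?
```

items has length 5. The slice items[3:111] selects indices [3, 4] (3->7, 4->20), giving [7, 20].

[7, 20]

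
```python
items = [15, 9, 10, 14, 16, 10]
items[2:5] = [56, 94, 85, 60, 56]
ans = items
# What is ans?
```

items starts as [15, 9, 10, 14, 16, 10] (length 6). The slice items[2:5] covers indices [2, 3, 4] with values [10, 14, 16]. Replacing that slice with [56, 94, 85, 60, 56] (different length) produces [15, 9, 56, 94, 85, 60, 56, 10].

[15, 9, 56, 94, 85, 60, 56, 10]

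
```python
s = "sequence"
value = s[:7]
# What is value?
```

s has length 8. The slice s[:7] selects indices [0, 1, 2, 3, 4, 5, 6] (0->'s', 1->'e', 2->'q', 3->'u', 4->'e', 5->'n', 6->'c'), giving 'sequenc'.

'sequenc'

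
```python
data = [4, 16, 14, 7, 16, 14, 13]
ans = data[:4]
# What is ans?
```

data has length 7. The slice data[:4] selects indices [0, 1, 2, 3] (0->4, 1->16, 2->14, 3->7), giving [4, 16, 14, 7].

[4, 16, 14, 7]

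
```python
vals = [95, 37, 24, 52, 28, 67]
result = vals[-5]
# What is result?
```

vals has length 6. Negative index -5 maps to positive index 6 + (-5) = 1. vals[1] = 37.

37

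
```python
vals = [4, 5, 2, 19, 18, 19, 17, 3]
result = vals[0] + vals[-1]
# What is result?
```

vals has length 8. vals[0] = 4.
vals has length 8. Negative index -1 maps to positive index 8 + (-1) = 7. vals[7] = 3.
Sum: 4 + 3 = 7.

7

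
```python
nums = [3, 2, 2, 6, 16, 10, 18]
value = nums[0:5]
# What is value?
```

nums has length 7. The slice nums[0:5] selects indices [0, 1, 2, 3, 4] (0->3, 1->2, 2->2, 3->6, 4->16), giving [3, 2, 2, 6, 16].

[3, 2, 2, 6, 16]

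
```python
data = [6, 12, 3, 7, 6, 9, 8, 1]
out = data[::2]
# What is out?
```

data has length 8. The slice data[::2] selects indices [0, 2, 4, 6] (0->6, 2->3, 4->6, 6->8), giving [6, 3, 6, 8].

[6, 3, 6, 8]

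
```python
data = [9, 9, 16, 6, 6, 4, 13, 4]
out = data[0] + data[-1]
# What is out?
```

data has length 8. data[0] = 9.
data has length 8. Negative index -1 maps to positive index 8 + (-1) = 7. data[7] = 4.
Sum: 9 + 4 = 13.

13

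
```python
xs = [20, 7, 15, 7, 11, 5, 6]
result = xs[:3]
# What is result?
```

xs has length 7. The slice xs[:3] selects indices [0, 1, 2] (0->20, 1->7, 2->15), giving [20, 7, 15].

[20, 7, 15]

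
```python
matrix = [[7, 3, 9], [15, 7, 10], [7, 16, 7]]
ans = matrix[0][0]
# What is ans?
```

matrix[0] = [7, 3, 9]. Taking column 0 of that row yields 7.

7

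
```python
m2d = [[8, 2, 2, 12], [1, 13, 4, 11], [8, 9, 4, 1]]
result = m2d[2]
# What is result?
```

m2d has 3 rows. Row 2 is [8, 9, 4, 1].

[8, 9, 4, 1]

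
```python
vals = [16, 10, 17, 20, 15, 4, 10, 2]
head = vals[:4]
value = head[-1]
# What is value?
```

vals has length 8. The slice vals[:4] selects indices [0, 1, 2, 3] (0->16, 1->10, 2->17, 3->20), giving [16, 10, 17, 20]. So head = [16, 10, 17, 20]. Then head[-1] = 20.

20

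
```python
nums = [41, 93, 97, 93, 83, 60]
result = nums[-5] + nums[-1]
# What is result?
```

nums has length 6. Negative index -5 maps to positive index 6 + (-5) = 1. nums[1] = 93.
nums has length 6. Negative index -1 maps to positive index 6 + (-1) = 5. nums[5] = 60.
Sum: 93 + 60 = 153.

153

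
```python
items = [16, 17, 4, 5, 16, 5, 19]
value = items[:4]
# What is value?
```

items has length 7. The slice items[:4] selects indices [0, 1, 2, 3] (0->16, 1->17, 2->4, 3->5), giving [16, 17, 4, 5].

[16, 17, 4, 5]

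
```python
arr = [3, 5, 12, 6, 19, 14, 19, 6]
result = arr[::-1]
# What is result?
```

arr has length 8. The slice arr[::-1] selects indices [7, 6, 5, 4, 3, 2, 1, 0] (7->6, 6->19, 5->14, 4->19, 3->6, 2->12, 1->5, 0->3), giving [6, 19, 14, 19, 6, 12, 5, 3].

[6, 19, 14, 19, 6, 12, 5, 3]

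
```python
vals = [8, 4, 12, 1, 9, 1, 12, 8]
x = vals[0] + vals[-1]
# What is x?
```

vals has length 8. vals[0] = 8.
vals has length 8. Negative index -1 maps to positive index 8 + (-1) = 7. vals[7] = 8.
Sum: 8 + 8 = 16.

16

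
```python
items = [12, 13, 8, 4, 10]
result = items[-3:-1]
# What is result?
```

items has length 5. The slice items[-3:-1] selects indices [2, 3] (2->8, 3->4), giving [8, 4].

[8, 4]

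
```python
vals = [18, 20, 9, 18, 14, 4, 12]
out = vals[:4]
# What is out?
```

vals has length 7. The slice vals[:4] selects indices [0, 1, 2, 3] (0->18, 1->20, 2->9, 3->18), giving [18, 20, 9, 18].

[18, 20, 9, 18]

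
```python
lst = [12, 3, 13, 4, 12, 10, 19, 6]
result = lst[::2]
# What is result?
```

lst has length 8. The slice lst[::2] selects indices [0, 2, 4, 6] (0->12, 2->13, 4->12, 6->19), giving [12, 13, 12, 19].

[12, 13, 12, 19]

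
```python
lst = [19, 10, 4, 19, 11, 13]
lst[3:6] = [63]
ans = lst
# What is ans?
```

lst starts as [19, 10, 4, 19, 11, 13] (length 6). The slice lst[3:6] covers indices [3, 4, 5] with values [19, 11, 13]. Replacing that slice with [63] (different length) produces [19, 10, 4, 63].

[19, 10, 4, 63]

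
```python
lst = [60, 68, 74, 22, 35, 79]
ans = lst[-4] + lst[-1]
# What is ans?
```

lst has length 6. Negative index -4 maps to positive index 6 + (-4) = 2. lst[2] = 74.
lst has length 6. Negative index -1 maps to positive index 6 + (-1) = 5. lst[5] = 79.
Sum: 74 + 79 = 153.

153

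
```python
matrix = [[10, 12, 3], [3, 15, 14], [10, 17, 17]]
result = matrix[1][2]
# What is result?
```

matrix[1] = [3, 15, 14]. Taking column 2 of that row yields 14.

14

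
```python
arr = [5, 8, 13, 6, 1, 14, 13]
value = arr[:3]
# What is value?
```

arr has length 7. The slice arr[:3] selects indices [0, 1, 2] (0->5, 1->8, 2->13), giving [5, 8, 13].

[5, 8, 13]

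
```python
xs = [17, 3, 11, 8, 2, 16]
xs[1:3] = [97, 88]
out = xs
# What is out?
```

xs starts as [17, 3, 11, 8, 2, 16] (length 6). The slice xs[1:3] covers indices [1, 2] with values [3, 11]. Replacing that slice with [97, 88] (same length) produces [17, 97, 88, 8, 2, 16].

[17, 97, 88, 8, 2, 16]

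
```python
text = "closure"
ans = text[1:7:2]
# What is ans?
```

text has length 7. The slice text[1:7:2] selects indices [1, 3, 5] (1->'l', 3->'s', 5->'r'), giving 'lsr'.

'lsr'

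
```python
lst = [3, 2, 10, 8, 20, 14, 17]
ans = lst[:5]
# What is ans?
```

lst has length 7. The slice lst[:5] selects indices [0, 1, 2, 3, 4] (0->3, 1->2, 2->10, 3->8, 4->20), giving [3, 2, 10, 8, 20].

[3, 2, 10, 8, 20]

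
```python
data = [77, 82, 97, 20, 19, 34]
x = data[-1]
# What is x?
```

data has length 6. Negative index -1 maps to positive index 6 + (-1) = 5. data[5] = 34.

34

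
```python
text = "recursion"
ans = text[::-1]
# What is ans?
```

text has length 9. The slice text[::-1] selects indices [8, 7, 6, 5, 4, 3, 2, 1, 0] (8->'n', 7->'o', 6->'i', 5->'s', 4->'r', 3->'u', 2->'c', 1->'e', 0->'r'), giving 'noisrucer'.

'noisrucer'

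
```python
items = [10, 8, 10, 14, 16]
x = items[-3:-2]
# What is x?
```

items has length 5. The slice items[-3:-2] selects indices [2] (2->10), giving [10].

[10]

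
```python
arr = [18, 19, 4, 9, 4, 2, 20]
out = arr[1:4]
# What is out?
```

arr has length 7. The slice arr[1:4] selects indices [1, 2, 3] (1->19, 2->4, 3->9), giving [19, 4, 9].

[19, 4, 9]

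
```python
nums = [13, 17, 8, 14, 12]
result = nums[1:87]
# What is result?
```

nums has length 5. The slice nums[1:87] selects indices [1, 2, 3, 4] (1->17, 2->8, 3->14, 4->12), giving [17, 8, 14, 12].

[17, 8, 14, 12]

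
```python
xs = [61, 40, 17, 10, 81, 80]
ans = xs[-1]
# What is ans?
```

xs has length 6. Negative index -1 maps to positive index 6 + (-1) = 5. xs[5] = 80.

80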